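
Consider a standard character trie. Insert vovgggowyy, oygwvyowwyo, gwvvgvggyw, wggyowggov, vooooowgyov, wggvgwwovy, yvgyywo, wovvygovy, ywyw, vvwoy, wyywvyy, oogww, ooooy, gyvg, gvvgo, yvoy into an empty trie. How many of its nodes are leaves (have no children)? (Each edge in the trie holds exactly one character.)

16

A leaf is a node with no children — equivalently, the end of a word that is not a proper prefix of any other stored word.
Those words: "gvvgo", "gwvvgvggyw", "gyvg", "oogww", "ooooy", "oygwvyowwyo", "vooooowgyov", "vovgggowyy", "vvwoy", "wggvgwwovy", "wggyowggov", "wovvygovy", "wyywvyy", "yvgyywo", "yvoy", "ywyw"
Leaf count: 16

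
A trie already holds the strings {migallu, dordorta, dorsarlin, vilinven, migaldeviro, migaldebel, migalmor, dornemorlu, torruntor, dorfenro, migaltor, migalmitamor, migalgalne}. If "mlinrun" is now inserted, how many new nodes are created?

6

The longest prefix of "mlinrun" already in the trie is "m" (length 1).
Each of the 6 remaining characters creates one node.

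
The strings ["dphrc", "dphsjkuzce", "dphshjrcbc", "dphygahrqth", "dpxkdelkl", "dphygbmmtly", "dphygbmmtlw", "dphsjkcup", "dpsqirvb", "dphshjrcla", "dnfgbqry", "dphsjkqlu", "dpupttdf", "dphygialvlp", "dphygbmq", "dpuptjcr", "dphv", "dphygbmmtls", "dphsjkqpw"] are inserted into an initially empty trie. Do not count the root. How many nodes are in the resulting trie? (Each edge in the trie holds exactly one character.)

For each word, the new-node count is its length minus the longest prefix already in the trie:
  "dphrc" → 5 new (d, p, h, r, c)
  "dphsjkuzce" → prefix "dph" already present; 7 new (s, j, k, u, z, c, e)
  "dphshjrcbc" → prefix "dphs" already present; 6 new (h, j, r, c, b, c)
  "dphygahrqth" → prefix "dph" already present; 8 new (y, g, a, h, r, q, t, h)
  "dpxkdelkl" → prefix "dp" already present; 7 new (x, k, d, e, l, k, l)
  "dphygbmmtly" → prefix "dphyg" already present; 6 new (b, m, m, t, l, y)
  "dphygbmmtlw" → prefix "dphygbmmtl" already present; 1 new (w)
  "dphsjkcup" → prefix "dphsjk" already present; 3 new (c, u, p)
  "dpsqirvb" → prefix "dp" already present; 6 new (s, q, i, r, v, b)
  "dphshjrcla" → prefix "dphshjrc" already present; 2 new (l, a)
  "dnfgbqry" → prefix "d" already present; 7 new (n, f, g, b, q, r, y)
  "dphsjkqlu" → prefix "dphsjk" already present; 3 new (q, l, u)
  "dpupttdf" → prefix "dp" already present; 6 new (u, p, t, t, d, f)
  "dphygialvlp" → prefix "dphyg" already present; 6 new (i, a, l, v, l, p)
  "dphygbmq" → prefix "dphygbm" already present; 1 new (q)
  "dpuptjcr" → prefix "dpupt" already present; 3 new (j, c, r)
  "dphv" → prefix "dph" already present; 1 new (v)
  "dphygbmmtls" → prefix "dphygbmmtl" already present; 1 new (s)
  "dphsjkqpw" → prefix "dphsjkq" already present; 2 new (p, w)
Total nodes = 5 + 7 + 6 + 8 + 7 + 6 + 1 + 3 + 6 + 2 + 7 + 3 + 6 + 6 + 1 + 3 + 1 + 1 + 2 = 81

81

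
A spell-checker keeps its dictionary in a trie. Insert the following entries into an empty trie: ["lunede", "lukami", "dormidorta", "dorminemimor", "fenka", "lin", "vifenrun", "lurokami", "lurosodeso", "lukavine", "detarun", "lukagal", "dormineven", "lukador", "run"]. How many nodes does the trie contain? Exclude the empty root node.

Count nodes per top-level branch (shared prefixes stored once):
  'd'-branch (detarun, dormidorta, dorminemimor, dormineven): 26 nodes
  'f'-branch (fenka): 5 nodes
  'l'-branch (lin, lukador, lukagal, lukami, lukavine, lunede, lurokami, lurosodeso): 34 nodes
  'r'-branch (run): 3 nodes
  'v'-branch (vifenrun): 8 nodes
Sum: 76

76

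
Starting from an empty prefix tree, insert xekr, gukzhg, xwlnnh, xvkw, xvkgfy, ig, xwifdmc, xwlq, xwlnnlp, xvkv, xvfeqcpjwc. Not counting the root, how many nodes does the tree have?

40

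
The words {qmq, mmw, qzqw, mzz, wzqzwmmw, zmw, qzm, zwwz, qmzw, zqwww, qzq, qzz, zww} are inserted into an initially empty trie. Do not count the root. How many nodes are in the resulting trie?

33

Count nodes per top-level branch (shared prefixes stored once):
  'm'-branch (mmw, mzz): 5 nodes
  'q'-branch (qmq, qmzw, qzm, qzq, qzqw, qzz): 10 nodes
  'w'-branch (wzqzwmmw): 8 nodes
  'z'-branch (zmw, zqwww, zww, zwwz): 10 nodes
Sum: 33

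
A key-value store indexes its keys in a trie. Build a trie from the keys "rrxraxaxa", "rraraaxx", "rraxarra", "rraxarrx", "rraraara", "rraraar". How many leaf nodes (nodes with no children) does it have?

Leaves are exactly the stored words that no other stored word extends.
Those words: "rraraara", "rraraaxx", "rraxarra", "rraxarrx", "rrxraxaxa"
Leaf count: 5

5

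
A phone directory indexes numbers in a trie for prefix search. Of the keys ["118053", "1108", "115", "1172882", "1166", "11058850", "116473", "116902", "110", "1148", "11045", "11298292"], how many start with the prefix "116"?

Traverse to the node for "116", then collect every word in that subtree.
Words under "116": 116473, 1166, 116902
Count: 3

3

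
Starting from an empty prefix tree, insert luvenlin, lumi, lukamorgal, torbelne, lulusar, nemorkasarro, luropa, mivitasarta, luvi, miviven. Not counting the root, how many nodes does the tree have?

For each word, the new-node count is its length minus the longest prefix already in the trie:
  "luvenlin" → 8 new (l, u, v, e, n, l, i, n)
  "lumi" → prefix "lu" already present; 2 new (m, i)
  "lukamorgal" → prefix "lu" already present; 8 new (k, a, m, o, r, g, a, l)
  "torbelne" → 8 new (t, o, r, b, e, l, n, e)
  "lulusar" → prefix "lu" already present; 5 new (l, u, s, a, r)
  "nemorkasarro" → 12 new (n, e, m, o, r, k, a, s, a, r, r, o)
  "luropa" → prefix "lu" already present; 4 new (r, o, p, a)
  "mivitasarta" → 11 new (m, i, v, i, t, a, s, a, r, t, a)
  "luvi" → prefix "luv" already present; 1 new (i)
  "miviven" → prefix "mivi" already present; 3 new (v, e, n)
Total nodes = 8 + 2 + 8 + 8 + 5 + 12 + 4 + 11 + 1 + 3 = 62

62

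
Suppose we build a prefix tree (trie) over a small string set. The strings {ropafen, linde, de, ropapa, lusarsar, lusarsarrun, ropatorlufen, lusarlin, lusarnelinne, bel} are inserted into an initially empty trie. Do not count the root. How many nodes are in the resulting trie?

47

Count nodes per top-level branch (shared prefixes stored once):
  'b'-branch (bel): 3 nodes
  'd'-branch (de): 2 nodes
  'l'-branch (linde, lusarlin, lusarnelinne, lusarsar, lusarsarrun): 25 nodes
  'r'-branch (ropafen, ropapa, ropatorlufen): 17 nodes
Sum: 47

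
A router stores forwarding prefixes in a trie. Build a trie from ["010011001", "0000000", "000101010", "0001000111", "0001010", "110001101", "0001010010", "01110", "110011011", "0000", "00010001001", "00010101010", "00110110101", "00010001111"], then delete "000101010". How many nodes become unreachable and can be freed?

A node on "000101010"'s path can go only if nothing else ends at it or branches off below it.
Every node on "000101010" is still needed (e.g. by "00010101010"), so nothing is freed.
Nodes removed: 0

0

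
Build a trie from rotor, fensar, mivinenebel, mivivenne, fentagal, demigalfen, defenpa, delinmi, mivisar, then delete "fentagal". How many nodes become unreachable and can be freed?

Walk "fentagal" from the leaf back toward the root, removing each node that no remaining word uses.
The suffix "tagal" (5 nodes) is used only by "fentagal"; the node for "fen" still has the child "s", so pruning stops there.
Nodes removed: 5

5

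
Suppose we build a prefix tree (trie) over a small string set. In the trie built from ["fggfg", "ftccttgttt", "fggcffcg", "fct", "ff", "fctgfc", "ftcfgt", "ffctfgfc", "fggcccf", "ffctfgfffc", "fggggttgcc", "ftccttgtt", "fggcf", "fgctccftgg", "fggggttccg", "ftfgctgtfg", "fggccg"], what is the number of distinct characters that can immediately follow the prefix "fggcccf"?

Follow the path "fggcccf" to its node, then look at its outgoing edges.
No stored string extends past "fggcccf".
That node has 0 child edges.

0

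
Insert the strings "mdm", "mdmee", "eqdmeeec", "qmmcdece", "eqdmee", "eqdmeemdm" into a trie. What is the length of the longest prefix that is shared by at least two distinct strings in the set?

6

Equivalently: take the maximum, over all pairs, of their longest common prefix length.
e.g. "eqdmee" and "eqdmeeec" share the prefix "eqdmee" of length 6; no pair shares a longer one.
Longest shared-prefix length: 6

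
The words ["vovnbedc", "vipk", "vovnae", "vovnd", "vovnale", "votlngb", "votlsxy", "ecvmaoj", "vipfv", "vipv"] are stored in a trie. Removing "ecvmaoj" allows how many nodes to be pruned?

7

A node on "ecvmaoj"'s path can go only if nothing else ends at it or branches off below it.
No other word shares any prefix with "ecvmaoj", so all 7 of its nodes go.
Nodes removed: 7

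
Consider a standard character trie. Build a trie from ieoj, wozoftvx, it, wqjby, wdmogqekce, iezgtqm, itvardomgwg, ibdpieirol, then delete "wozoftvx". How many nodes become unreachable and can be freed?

7

After clearing the end-marker at "wozoftvx", prune upward until reaching a node still needed by another word.
The suffix "ozoftvx" (7 nodes) is used only by "wozoftvx"; the node for "w" still has the child "q", so pruning stops there.
Nodes removed: 7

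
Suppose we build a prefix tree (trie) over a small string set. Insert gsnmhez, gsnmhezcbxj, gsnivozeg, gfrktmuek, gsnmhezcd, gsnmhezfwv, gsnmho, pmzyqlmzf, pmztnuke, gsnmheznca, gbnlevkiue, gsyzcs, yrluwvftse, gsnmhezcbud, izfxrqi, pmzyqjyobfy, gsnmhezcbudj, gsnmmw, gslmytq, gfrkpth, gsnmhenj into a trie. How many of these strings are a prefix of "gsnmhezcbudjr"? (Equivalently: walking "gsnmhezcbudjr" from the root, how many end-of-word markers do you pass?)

3

Walk "gsnmhezcbudjr" from the root; an end-of-word marker is hit whenever a stored word is a prefix of "gsnmhezcbudjr".
Prefixes of the query that are stored words: "gsnmhez", "gsnmhezcbud", "gsnmhezcbudj"
Count: 3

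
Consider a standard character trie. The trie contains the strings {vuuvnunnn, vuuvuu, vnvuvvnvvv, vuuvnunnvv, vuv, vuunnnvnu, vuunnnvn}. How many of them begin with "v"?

7

Traverse to the node for "v", then collect every word in that subtree.
Words under "v": vnvuvvnvvv, vuunnnvn, vuunnnvnu, vuuvnunnn, vuuvnunnvv, vuuvuu, vuv
Count: 7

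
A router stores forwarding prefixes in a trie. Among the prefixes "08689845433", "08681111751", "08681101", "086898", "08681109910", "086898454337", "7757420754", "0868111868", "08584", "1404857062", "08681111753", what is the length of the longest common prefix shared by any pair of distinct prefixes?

11

Equivalently: take the maximum, over all pairs, of their longest common prefix length.
"08689845433" and "086898454337" agree on "08689845433" (11 characters) before diverging; nothing deeper is shared.
Longest shared-prefix length: 11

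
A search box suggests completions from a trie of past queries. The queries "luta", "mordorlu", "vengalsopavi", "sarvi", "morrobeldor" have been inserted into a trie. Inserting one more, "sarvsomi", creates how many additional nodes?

The longest prefix of "sarvsomi" already in the trie is "sarv" (length 4).
Each of the 4 remaining characters creates one node.

4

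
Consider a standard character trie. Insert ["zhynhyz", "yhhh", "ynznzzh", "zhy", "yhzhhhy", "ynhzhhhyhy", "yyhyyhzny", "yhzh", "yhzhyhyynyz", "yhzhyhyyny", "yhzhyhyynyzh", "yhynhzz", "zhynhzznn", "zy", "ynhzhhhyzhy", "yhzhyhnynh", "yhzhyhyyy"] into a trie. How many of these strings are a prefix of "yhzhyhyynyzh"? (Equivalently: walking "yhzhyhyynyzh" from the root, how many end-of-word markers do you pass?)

4

Walk "yhzhyhyynyzh" from the root; an end-of-word marker is hit whenever a stored word is a prefix of "yhzhyhyynyzh".
Prefixes of the query that are stored words: "yhzh", "yhzhyhyyny", "yhzhyhyynyz", "yhzhyhyynyzh"
Count: 4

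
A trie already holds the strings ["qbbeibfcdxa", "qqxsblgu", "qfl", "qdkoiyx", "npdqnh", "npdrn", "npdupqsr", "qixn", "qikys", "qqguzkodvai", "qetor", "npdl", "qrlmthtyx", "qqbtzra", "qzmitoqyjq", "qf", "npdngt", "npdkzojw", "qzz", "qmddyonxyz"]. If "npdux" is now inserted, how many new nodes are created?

1

The longest prefix of "npdux" already in the trie is "npdu" (length 4).
New nodes needed: |"npdux"| − 4 = 5 − 4 = 1.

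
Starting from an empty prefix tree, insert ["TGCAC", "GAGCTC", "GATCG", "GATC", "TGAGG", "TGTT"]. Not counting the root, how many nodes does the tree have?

19

For each word, the new-node count is its length minus the longest prefix already in the trie:
  "TGCAC" → 5 new (T, G, C, A, C)
  "GAGCTC" → 6 new (G, A, G, C, T, C)
  "GATCG" → prefix "GA" already present; 3 new (T, C, G)
  "GATC" → prefix "GATC" already present; 0 new (none)
  "TGAGG" → prefix "TG" already present; 3 new (A, G, G)
  "TGTT" → prefix "TG" already present; 2 new (T, T)
Total nodes = 5 + 6 + 3 + 0 + 3 + 2 = 19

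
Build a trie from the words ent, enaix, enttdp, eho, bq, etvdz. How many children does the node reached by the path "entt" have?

1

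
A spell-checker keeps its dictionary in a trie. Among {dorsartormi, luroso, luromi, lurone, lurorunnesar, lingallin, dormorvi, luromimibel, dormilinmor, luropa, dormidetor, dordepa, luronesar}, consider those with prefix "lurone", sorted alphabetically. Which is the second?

Filter for "lurone…" and sort: "lurone", "luronesar"
Position 2: luronesar

luronesar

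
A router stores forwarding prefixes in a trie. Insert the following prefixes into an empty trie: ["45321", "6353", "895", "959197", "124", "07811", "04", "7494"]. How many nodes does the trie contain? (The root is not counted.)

Count nodes per top-level branch (shared prefixes stored once):
  '0'-branch (04, 07811): 6 nodes
  '1'-branch (124): 3 nodes
  '4'-branch (45321): 5 nodes
  '6'-branch (6353): 4 nodes
  '7'-branch (7494): 4 nodes
  '8'-branch (895): 3 nodes
  '9'-branch (959197): 6 nodes
Sum: 31

31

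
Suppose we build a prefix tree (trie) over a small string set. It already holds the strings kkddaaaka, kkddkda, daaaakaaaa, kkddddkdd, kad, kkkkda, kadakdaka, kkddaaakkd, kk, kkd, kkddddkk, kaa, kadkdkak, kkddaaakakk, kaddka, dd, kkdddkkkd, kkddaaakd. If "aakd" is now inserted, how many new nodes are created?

Nothing in the trie begins with "a"; the whole of "aakd" is new.
4 − 0 = 4 new nodes.

4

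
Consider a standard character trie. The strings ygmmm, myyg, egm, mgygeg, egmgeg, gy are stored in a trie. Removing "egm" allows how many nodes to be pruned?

After clearing the end-marker at "egm", prune upward until reaching a node still needed by another word.
Every node on "egm" is still needed (e.g. by "egmgeg"), so nothing is freed.
Nodes removed: 0

0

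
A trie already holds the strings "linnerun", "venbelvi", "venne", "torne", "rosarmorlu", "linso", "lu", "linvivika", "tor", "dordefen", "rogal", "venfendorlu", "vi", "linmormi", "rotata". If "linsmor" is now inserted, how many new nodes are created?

3

The longest prefix of "linsmor" already in the trie is "lins" (length 4).
So 7 − 4 = 3 new nodes.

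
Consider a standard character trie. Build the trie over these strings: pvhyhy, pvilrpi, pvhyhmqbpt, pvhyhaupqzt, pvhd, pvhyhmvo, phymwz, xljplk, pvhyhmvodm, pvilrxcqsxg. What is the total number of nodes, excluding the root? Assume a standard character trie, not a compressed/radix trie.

44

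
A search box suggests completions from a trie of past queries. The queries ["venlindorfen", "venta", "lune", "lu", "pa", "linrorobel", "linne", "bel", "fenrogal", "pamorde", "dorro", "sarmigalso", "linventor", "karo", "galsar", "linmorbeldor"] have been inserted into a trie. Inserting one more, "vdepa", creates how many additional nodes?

4

The longest prefix of "vdepa" already in the trie is "v" (length 1).
Each of the 4 remaining characters creates one node.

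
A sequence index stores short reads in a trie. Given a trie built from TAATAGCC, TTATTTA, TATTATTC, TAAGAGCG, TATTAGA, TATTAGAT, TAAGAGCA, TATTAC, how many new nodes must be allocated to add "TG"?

The longest prefix of "TG" already in the trie is "T" (length 1).
Each of the 1 remaining characters creates one node.

1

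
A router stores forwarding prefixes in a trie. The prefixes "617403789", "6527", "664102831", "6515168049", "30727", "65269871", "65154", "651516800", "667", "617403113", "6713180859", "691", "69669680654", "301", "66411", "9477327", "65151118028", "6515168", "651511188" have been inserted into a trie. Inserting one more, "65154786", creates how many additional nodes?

3

"65154" is already a path in the trie; the remaining "786" must be added.
New nodes needed: |"65154786"| − 5 = 8 − 5 = 3.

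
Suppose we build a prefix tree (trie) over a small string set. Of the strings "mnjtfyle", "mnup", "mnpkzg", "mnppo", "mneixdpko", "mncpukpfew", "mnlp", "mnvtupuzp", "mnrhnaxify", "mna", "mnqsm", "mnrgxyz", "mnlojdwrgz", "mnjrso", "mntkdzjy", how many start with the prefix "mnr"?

2

Walk to "mnr"; the words in its subtree are exactly those with that prefix.
Matches: "mnrgxyz", "mnrhnaxify"
Count: 2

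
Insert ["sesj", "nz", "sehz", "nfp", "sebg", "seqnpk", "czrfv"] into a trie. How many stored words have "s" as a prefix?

4

Traverse to the node for "s", then collect every word in that subtree.
Words under "s": sebg, sehz, seqnpk, sesj
Count: 4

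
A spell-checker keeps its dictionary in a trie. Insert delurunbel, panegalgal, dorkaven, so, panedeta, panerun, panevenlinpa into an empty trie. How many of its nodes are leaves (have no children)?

7

Leaves are exactly the stored words that no other stored word extends.
Those words: "delurunbel", "dorkaven", "panedeta", "panegalgal", "panerun", "panevenlinpa", "so"
Leaf count: 7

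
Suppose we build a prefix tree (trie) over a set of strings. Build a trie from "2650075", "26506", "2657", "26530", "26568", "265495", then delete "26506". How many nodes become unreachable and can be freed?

1

After clearing the end-marker at "26506", prune upward until reaching a node still needed by another word.
The suffix "6" (1 node) is used only by "26506"; the node for "2650" still has the child "0", so pruning stops there.
Nodes removed: 1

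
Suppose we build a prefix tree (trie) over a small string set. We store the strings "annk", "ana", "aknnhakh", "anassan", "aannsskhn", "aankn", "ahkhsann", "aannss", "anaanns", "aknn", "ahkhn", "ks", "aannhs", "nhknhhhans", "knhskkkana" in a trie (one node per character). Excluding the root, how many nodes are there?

For each word, the new-node count is its length minus the longest prefix already in the trie:
  "annk" → 4 new (a, n, n, k)
  "ana" → prefix "an" already present; 1 new (a)
  "aknnhakh" → prefix "a" already present; 7 new (k, n, n, h, a, k, h)
  "anassan" → prefix "ana" already present; 4 new (s, s, a, n)
  "aannsskhn" → prefix "a" already present; 8 new (a, n, n, s, s, k, h, n)
  "aankn" → prefix "aan" already present; 2 new (k, n)
  "ahkhsann" → prefix "a" already present; 7 new (h, k, h, s, a, n, n)
  "aannss" → prefix "aannss" already present; 0 new (none)
  "anaanns" → prefix "ana" already present; 4 new (a, n, n, s)
  "aknn" → prefix "aknn" already present; 0 new (none)
  "ahkhn" → prefix "ahkh" already present; 1 new (n)
  "ks" → 2 new (k, s)
  "aannhs" → prefix "aann" already present; 2 new (h, s)
  "nhknhhhans" → 10 new (n, h, k, n, h, h, h, a, n, s)
  "knhskkkana" → prefix "k" already present; 9 new (n, h, s, k, k, k, a, n, a)
Total nodes = 4 + 1 + 7 + 4 + 8 + 2 + 7 + 0 + 4 + 0 + 1 + 2 + 2 + 10 + 9 = 61

61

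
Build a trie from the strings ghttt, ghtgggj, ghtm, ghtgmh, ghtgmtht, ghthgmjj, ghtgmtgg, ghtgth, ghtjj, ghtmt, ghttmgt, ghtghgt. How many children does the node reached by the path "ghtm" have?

1

Follow the path "ghtm" to its node, then look at its outgoing edges.
Distinct next characters after "ghtm": t.
That node has 1 child edge.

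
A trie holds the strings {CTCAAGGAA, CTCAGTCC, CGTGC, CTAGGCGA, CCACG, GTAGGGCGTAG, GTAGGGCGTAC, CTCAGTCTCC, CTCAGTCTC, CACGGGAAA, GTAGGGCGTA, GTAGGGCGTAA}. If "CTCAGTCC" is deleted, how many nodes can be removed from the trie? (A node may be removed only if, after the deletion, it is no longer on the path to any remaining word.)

Walk "CTCAGTCC" from the leaf back toward the root, removing each node that no remaining word uses.
The suffix "C" (1 node) is used only by "CTCAGTCC"; the node for "CTCAGTC" still has the child "T", so pruning stops there.
Nodes removed: 1

1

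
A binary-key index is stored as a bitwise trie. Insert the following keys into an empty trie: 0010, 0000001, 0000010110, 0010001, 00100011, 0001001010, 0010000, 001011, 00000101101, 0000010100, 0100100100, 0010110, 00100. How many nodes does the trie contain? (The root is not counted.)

For each word, the new-node count is its length minus the longest prefix already in the trie:
  "0010" → 4 new (0, 0, 1, 0)
  "0000001" → prefix "00" already present; 5 new (0, 0, 0, 0, 1)
  "0000010110" → prefix "00000" already present; 5 new (1, 0, 1, 1, 0)
  "0010001" → prefix "0010" already present; 3 new (0, 0, 1)
  "00100011" → prefix "0010001" already present; 1 new (1)
  "0001001010" → prefix "000" already present; 7 new (1, 0, 0, 1, 0, 1, 0)
  "0010000" → prefix "001000" already present; 1 new (0)
  "001011" → prefix "0010" already present; 2 new (1, 1)
  "00000101101" → prefix "0000010110" already present; 1 new (1)
  "0000010100" → prefix "00000101" already present; 2 new (0, 0)
  "0100100100" → prefix "0" already present; 9 new (1, 0, 0, 1, 0, 0, 1, 0, 0)
  "0010110" → prefix "001011" already present; 1 new (0)
  "00100" → prefix "00100" already present; 0 new (none)
Total nodes = 4 + 5 + 5 + 3 + 1 + 7 + 1 + 2 + 1 + 2 + 9 + 1 + 0 = 41

41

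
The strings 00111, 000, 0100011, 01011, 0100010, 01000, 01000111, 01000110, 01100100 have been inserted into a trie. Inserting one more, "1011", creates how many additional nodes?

No existing word starts with "1", so every character of "1011" needs a new node.
4 − 0 = 4 new nodes.

4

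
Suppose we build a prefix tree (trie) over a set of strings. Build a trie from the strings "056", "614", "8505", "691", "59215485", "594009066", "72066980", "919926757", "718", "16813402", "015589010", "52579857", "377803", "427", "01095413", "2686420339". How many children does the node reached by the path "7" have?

Follow the path "7" to its node, then look at its outgoing edges.
Characters that immediately follow "7" among the stored strings: {1, 2}.
That node has 2 child edges.

2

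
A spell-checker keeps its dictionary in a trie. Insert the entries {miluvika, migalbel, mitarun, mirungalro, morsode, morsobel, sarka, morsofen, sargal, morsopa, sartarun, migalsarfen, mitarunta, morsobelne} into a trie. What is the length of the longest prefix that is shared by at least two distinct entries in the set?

Look for the deepest trie node that still has at least two words in its subtree.
e.g. "morsobel" and "morsobelne" share the prefix "morsobel" of length 8; no pair shares a longer one.
Longest shared-prefix length: 8

8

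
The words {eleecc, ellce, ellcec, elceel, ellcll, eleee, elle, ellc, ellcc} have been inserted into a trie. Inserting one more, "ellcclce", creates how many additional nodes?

3

Walking "ellcclce" from the root, the first 5 characters ("ellcc") follow existing edges; "l" is the first miss.
New nodes needed: |"ellcclce"| − 5 = 8 − 5 = 3.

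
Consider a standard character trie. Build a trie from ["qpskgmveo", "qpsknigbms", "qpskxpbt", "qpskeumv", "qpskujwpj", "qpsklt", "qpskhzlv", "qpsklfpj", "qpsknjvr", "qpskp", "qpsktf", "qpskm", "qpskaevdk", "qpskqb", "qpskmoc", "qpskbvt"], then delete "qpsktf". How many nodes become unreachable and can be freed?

After clearing the end-marker at "qpsktf", prune upward until reaching a node still needed by another word.
The suffix "tf" (2 nodes) is used only by "qpsktf"; the node for "qpsk" still has the child "g", so pruning stops there.
Nodes removed: 2

2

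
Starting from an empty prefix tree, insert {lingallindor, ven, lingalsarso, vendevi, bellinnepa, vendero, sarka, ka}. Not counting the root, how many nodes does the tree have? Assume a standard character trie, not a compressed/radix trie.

Count nodes per top-level branch (shared prefixes stored once):
  'b'-branch (bellinnepa): 10 nodes
  'k'-branch (ka): 2 nodes
  'l'-branch (lingallindor, lingalsarso): 17 nodes
  's'-branch (sarka): 5 nodes
  'v'-branch (ven, vendero, vendevi): 9 nodes
Sum: 43

43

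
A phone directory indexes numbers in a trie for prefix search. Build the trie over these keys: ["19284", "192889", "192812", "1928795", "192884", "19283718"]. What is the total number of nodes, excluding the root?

17

Trace insertions, counting only characters that open a new branch:
  "19284" → 5 new (1, 9, 2, 8, 4)
  "192889" → prefix "1928" already present; 2 new (8, 9)
  "192812" → prefix "1928" already present; 2 new (1, 2)
  "1928795" → prefix "1928" already present; 3 new (7, 9, 5)
  "192884" → prefix "19288" already present; 1 new (4)
  "19283718" → prefix "1928" already present; 4 new (3, 7, 1, 8)
Total nodes = 5 + 2 + 2 + 3 + 1 + 4 = 17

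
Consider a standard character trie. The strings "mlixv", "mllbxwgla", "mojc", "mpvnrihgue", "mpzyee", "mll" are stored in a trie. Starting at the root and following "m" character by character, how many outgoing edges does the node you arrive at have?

The children of the "m" node are the distinct next characters among strings starting with "m".
Distinct next characters after "m": l, o, p.
That node has 3 child edges.

3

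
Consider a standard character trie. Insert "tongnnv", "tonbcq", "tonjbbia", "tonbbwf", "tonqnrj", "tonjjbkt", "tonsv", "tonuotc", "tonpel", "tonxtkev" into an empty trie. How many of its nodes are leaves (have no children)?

10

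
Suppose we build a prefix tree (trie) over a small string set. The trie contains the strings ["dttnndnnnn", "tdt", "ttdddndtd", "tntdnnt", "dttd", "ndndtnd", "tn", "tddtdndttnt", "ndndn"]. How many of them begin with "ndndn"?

1

Traverse to the node for "ndndn", then collect every word in that subtree.
Matches: "ndndn"
Count: 1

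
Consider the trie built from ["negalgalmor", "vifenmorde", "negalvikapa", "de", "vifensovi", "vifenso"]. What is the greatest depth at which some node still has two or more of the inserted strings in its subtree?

The deepest shared node is where two words last agree before diverging.
e.g. "vifenso" and "vifensovi" share the prefix "vifenso" of length 7; no pair shares a longer one.
Longest shared-prefix length: 7

7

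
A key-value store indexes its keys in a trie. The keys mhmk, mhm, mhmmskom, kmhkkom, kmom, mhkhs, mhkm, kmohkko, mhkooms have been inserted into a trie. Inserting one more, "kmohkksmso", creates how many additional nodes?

The longest prefix of "kmohkksmso" already in the trie is "kmohkk" (length 6).
Each of the 4 remaining characters creates one node.

4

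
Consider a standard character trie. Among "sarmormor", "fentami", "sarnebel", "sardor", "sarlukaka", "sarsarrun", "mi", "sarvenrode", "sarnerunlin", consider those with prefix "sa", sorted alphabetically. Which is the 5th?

Filter for "sa…" and sort: "sardor", "sarlukaka", "sarmormor", "sarnebel", "sarnerunlin", "sarsarrun", "sarvenrode"
Position 5: sarnerunlin

sarnerunlin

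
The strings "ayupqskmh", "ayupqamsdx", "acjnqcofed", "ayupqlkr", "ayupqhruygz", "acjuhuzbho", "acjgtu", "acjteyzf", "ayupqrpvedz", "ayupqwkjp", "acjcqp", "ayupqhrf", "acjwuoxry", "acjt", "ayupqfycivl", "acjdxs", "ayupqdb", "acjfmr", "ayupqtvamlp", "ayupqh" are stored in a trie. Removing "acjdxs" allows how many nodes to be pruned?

3

A node on "acjdxs"'s path can go only if nothing else ends at it or branches off below it.
The suffix "dxs" (3 nodes) is used only by "acjdxs"; the node for "acj" still has the child "n", so pruning stops there.
Nodes removed: 3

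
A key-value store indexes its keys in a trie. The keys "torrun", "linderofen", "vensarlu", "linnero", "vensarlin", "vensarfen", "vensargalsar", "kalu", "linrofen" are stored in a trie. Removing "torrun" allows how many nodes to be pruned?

A node on "torrun"'s path can go only if nothing else ends at it or branches off below it.
No other word shares any prefix with "torrun", so all 6 of its nodes go.
Nodes removed: 6

6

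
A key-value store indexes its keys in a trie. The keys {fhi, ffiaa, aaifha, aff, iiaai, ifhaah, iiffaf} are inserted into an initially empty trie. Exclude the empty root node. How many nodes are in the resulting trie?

Trie structure (* marks end of a word):
(root)
├─ a
│  ├─ a
│  │  └─ i
│  │     └─ f
│  │        └─ h
│  │           └─ a *
│  └─ f
│     └─ f *
├─ f
│  ├─ f
│  │  └─ i
│  │     └─ a
│  │        └─ a *
│  └─ h
│     └─ i *
└─ i
   ├─ f
   │  └─ h
   │     └─ a
   │        └─ a
   │           └─ h *
   └─ i
      ├─ a
      │  └─ a
      │     └─ i *
      └─ f
         └─ f
            └─ a
               └─ f *
Counting every labelled node above: 29.

29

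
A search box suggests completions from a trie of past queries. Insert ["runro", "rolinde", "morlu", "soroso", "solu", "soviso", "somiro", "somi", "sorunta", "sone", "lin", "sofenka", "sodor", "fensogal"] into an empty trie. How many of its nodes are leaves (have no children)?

A leaf is a node with no children — equivalently, the end of a word that is not a proper prefix of any other stored word.
Those words: "fensogal", "lin", "morlu", "rolinde", "runro", "sodor", "sofenka", "solu", "somiro", "sone", "soroso", "sorunta", "soviso"
Leaf count: 13

13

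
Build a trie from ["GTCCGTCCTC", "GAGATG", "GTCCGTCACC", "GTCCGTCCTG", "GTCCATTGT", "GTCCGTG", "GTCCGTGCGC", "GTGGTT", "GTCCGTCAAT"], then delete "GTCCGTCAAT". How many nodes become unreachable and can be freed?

Walk "GTCCGTCAAT" from the leaf back toward the root, removing each node that no remaining word uses.
The suffix "AT" (2 nodes) is used only by "GTCCGTCAAT"; the node for "GTCCGTCA" still has the child "C", so pruning stops there.
Nodes removed: 2

2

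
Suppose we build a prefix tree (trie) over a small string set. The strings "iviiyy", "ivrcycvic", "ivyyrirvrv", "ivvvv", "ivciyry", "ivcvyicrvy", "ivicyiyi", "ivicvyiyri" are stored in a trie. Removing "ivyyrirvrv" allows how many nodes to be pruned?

8

After clearing the end-marker at "ivyyrirvrv", prune upward until reaching a node still needed by another word.
The suffix "yyrirvrv" (8 nodes) is used only by "ivyyrirvrv"; the node for "iv" still has the child "i", so pruning stops there.
Nodes removed: 8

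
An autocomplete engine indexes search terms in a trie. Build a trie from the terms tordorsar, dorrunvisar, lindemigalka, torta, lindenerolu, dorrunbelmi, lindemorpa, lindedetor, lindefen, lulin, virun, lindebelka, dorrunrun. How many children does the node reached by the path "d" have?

Walk "d" from the root, arriving at one node.
Distinct next characters after "d": o.
That node has 1 child edge.

1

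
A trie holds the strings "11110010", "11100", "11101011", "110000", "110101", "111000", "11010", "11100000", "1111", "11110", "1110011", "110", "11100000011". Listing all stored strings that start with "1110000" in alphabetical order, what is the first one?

11100000

DFS of the "1110000" subtree visits, in order: "11100000", "11100000011"
Position 1: 11100000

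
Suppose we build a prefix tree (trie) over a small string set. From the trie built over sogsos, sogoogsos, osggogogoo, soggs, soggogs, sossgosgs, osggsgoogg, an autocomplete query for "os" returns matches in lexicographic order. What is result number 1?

osggogogoo

Filter for "os…" and sort: "osggogogoo", "osggsgoogg"
The 1st is osggogogoo.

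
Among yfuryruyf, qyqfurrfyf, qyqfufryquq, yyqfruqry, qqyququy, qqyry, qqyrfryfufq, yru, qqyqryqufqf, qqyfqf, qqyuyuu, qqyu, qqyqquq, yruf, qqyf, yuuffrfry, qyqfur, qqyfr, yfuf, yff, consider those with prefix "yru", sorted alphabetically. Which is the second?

yruf

Filter for "yru…" and sort: "yru", "yruf"
Position 2: yruf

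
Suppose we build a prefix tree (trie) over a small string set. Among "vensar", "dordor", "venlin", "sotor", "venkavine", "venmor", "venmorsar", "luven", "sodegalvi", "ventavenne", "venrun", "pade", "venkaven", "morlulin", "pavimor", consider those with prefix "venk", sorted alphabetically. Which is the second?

venkavine

DFS of the "venk" subtree visits, in order: "venkaven", "venkavine"
The 2nd is venkavine.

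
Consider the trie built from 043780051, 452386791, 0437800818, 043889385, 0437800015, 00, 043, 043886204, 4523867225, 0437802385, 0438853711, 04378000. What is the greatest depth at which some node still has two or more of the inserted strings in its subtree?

The deepest shared node is where two words last agree before diverging.
e.g. "04378000" and "0437800015" share the prefix "04378000" of length 8; no pair shares a longer one.
Longest shared-prefix length: 8

8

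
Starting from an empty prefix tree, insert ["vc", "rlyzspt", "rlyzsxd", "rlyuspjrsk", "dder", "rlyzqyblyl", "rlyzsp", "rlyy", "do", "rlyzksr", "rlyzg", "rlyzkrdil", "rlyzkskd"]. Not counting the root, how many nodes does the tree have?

For each word, the new-node count is its length minus the longest prefix already in the trie:
  "vc" → 2 new (v, c)
  "rlyzspt" → 7 new (r, l, y, z, s, p, t)
  "rlyzsxd" → prefix "rlyzs" already present; 2 new (x, d)
  "rlyuspjrsk" → prefix "rly" already present; 7 new (u, s, p, j, r, s, k)
  "dder" → 4 new (d, d, e, r)
  "rlyzqyblyl" → prefix "rlyz" already present; 6 new (q, y, b, l, y, l)
  "rlyzsp" → prefix "rlyzsp" already present; 0 new (none)
  "rlyy" → prefix "rly" already present; 1 new (y)
  "do" → prefix "d" already present; 1 new (o)
  "rlyzksr" → prefix "rlyz" already present; 3 new (k, s, r)
  "rlyzg" → prefix "rlyz" already present; 1 new (g)
  "rlyzkrdil" → prefix "rlyzk" already present; 4 new (r, d, i, l)
  "rlyzkskd" → prefix "rlyzks" already present; 2 new (k, d)
Total nodes = 2 + 7 + 2 + 7 + 4 + 6 + 0 + 1 + 1 + 3 + 1 + 4 + 2 = 40

40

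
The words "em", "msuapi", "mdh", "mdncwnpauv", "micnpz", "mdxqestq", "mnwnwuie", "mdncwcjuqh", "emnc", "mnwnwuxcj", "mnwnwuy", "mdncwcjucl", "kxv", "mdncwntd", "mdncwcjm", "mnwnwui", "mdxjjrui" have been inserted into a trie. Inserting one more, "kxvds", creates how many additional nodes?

2

"kxv" is already a path in the trie; the remaining "ds" must be added.
New nodes needed: |"kxvds"| − 3 = 5 − 3 = 2.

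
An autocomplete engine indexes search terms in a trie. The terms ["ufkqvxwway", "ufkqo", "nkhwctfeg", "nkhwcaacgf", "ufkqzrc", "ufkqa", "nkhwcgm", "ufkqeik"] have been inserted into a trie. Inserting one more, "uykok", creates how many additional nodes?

4

"u" is already a path in the trie; the remaining "ykok" must be added.
So 5 − 1 = 4 new nodes.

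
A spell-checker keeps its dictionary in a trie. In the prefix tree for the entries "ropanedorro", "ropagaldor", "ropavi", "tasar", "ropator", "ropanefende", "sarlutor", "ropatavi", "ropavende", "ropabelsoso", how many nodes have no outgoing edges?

10

Leaves are exactly the stored words that no other stored word extends.
Those words: "ropabelsoso", "ropagaldor", "ropanedorro", "ropanefende", "ropatavi", "ropator", "ropavende", "ropavi", "sarlutor", "tasar"
Leaf count: 10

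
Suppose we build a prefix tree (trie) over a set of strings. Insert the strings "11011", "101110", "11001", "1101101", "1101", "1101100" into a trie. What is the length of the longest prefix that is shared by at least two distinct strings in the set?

6

Equivalently: take the maximum, over all pairs, of their longest common prefix length.
e.g. "1101100" and "1101101" share the prefix "110110" of length 6; no pair shares a longer one.
Longest shared-prefix length: 6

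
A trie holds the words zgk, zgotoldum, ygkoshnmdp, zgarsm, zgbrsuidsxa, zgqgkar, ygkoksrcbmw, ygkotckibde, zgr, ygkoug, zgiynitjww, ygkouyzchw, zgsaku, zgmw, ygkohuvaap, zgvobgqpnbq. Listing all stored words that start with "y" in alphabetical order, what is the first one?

ygkohuvaap

Words with prefix "y", in lexicographic order: "ygkohuvaap", "ygkoksrcbmw", "ygkoshnmdp", "ygkotckibde", "ygkoug", "ygkouyzchw"
The 1st is ygkohuvaap.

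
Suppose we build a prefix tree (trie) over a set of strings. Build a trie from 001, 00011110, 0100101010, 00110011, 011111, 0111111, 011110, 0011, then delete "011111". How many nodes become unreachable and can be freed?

After clearing the end-marker at "011111", prune upward until reaching a node still needed by another word.
Every node on "011111" is still needed (e.g. by "0111111"), so nothing is freed.
Nodes removed: 0

0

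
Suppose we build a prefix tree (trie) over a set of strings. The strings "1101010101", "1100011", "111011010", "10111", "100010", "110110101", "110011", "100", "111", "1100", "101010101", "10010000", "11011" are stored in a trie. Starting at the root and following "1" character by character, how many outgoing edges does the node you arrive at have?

2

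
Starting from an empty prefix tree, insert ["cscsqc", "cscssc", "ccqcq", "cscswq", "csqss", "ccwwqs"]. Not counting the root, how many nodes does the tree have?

Count nodes per top-level branch (shared prefixes stored once):
  'c'-branch (ccqcq, ccwwqs, cscsqc, cscssc, cscswq, csqss): 21 nodes
Sum: 21

21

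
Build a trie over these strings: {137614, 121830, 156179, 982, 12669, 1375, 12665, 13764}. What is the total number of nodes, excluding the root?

Count nodes per top-level branch (shared prefixes stored once):
  '1'-branch (121830, 12665, 12669, 1375, 137614, 13764, 156179): 22 nodes
  '9'-branch (982): 3 nodes
Sum: 25

25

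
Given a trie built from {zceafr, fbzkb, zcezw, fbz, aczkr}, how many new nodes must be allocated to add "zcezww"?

1

The longest prefix of "zcezww" already in the trie is "zcezw" (length 5).
Each of the 1 remaining characters creates one node.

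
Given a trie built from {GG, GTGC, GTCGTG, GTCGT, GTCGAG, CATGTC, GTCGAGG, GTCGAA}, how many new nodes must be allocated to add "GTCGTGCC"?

2

Walking "GTCGTGCC" from the root, the first 6 characters ("GTCGTG") follow existing edges; "C" is the first miss.
New nodes needed: |"GTCGTGCC"| − 6 = 8 − 6 = 2.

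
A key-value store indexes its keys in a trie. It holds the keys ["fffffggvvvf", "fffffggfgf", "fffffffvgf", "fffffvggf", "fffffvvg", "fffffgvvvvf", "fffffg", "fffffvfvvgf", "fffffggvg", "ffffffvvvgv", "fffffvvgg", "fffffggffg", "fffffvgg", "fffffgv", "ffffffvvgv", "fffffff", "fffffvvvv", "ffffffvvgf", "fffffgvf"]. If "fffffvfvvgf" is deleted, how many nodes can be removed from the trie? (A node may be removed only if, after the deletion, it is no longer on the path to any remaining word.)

5

A node on "fffffvfvvgf"'s path can go only if nothing else ends at it or branches off below it.
The suffix "fvvgf" (5 nodes) is used only by "fffffvfvvgf"; the node for "fffffv" still has the child "g", so pruning stops there.
Nodes removed: 5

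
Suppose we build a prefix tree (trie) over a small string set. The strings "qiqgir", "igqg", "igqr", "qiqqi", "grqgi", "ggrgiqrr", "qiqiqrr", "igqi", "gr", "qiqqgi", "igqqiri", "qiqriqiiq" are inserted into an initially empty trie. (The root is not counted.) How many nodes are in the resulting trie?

42

Trace insertions, counting only characters that open a new branch:
  "qiqgir" → 6 new (q, i, q, g, i, r)
  "igqg" → 4 new (i, g, q, g)
  "igqr" → prefix "igq" already present; 1 new (r)
  "qiqqi" → prefix "qiq" already present; 2 new (q, i)
  "grqgi" → 5 new (g, r, q, g, i)
  "ggrgiqrr" → prefix "g" already present; 7 new (g, r, g, i, q, r, r)
  "qiqiqrr" → prefix "qiq" already present; 4 new (i, q, r, r)
  "igqi" → prefix "igq" already present; 1 new (i)
  "gr" → prefix "gr" already present; 0 new (none)
  "qiqqgi" → prefix "qiqq" already present; 2 new (g, i)
  "igqqiri" → prefix "igq" already present; 4 new (q, i, r, i)
  "qiqriqiiq" → prefix "qiq" already present; 6 new (r, i, q, i, i, q)
Total nodes = 6 + 4 + 1 + 2 + 5 + 7 + 4 + 1 + 0 + 2 + 4 + 6 = 42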